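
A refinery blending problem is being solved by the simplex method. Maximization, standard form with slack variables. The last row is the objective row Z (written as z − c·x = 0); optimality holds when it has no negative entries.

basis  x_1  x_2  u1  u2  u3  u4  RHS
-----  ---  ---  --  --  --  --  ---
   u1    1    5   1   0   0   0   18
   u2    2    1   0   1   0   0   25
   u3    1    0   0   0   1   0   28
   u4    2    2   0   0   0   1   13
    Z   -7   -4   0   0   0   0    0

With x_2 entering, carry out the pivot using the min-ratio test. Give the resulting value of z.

Ratio test on column x_2 — row 1: 18/5 = 18/5; row 2: 25/1 = 25; row 3: entry 0 ≤ 0; row 4: 13/2 = 13/2. Minimum is 18/5 at row 1 (u1 leaves); pivot element 5.
Pivot on row 1; the Z-row RHS becomes 0 − (-4)·(18/5) = 72/5.

72/5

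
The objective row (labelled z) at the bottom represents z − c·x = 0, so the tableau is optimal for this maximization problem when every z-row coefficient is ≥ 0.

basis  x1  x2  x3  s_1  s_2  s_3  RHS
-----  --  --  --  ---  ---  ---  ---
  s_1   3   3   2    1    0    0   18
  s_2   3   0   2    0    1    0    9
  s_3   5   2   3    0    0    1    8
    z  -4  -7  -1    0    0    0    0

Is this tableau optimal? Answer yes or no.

The z-row has a negative entry -7 in column x2, so it is not optimal.

no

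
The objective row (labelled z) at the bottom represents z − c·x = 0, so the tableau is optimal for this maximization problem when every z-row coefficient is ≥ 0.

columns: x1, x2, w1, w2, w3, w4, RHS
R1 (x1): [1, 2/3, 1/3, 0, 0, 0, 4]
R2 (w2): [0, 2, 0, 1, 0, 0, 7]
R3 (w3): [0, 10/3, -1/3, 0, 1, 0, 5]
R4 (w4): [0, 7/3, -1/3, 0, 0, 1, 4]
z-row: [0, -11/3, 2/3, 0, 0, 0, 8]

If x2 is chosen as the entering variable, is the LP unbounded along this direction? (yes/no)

no

Column x2 has positive entries in row(s) 1, 2, 3, 4, so the ratio test bounds it — not unbounded.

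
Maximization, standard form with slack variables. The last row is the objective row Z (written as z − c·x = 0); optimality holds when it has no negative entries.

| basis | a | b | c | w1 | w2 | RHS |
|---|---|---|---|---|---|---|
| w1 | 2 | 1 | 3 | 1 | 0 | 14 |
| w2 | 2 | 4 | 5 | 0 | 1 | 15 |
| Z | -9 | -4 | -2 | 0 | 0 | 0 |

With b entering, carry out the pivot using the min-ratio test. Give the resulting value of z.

15

Ratio test on column b — row 1: 14/1 = 14; row 2: 15/4 = 15/4. Minimum is 15/4 at row 2 (w2 leaves); pivot element 4.
Pivot on row 2; the Z-row RHS becomes 0 − (-4)·(15/4) = 15.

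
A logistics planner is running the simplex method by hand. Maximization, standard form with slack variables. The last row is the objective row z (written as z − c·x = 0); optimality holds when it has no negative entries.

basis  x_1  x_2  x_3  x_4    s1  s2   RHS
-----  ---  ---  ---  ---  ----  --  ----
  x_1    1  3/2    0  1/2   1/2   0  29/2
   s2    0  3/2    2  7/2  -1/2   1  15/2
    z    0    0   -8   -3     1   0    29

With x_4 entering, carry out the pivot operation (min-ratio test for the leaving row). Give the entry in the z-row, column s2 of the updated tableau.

Ratio test on column x_4 — row 1: (29/2)/(1/2) = 29; row 2: (15/2)/(7/2) = 15/7. Minimum is 15/7 at row 2 (s2 leaves); pivot element 7/2.
Divide row 2 by 7/2; eliminate column x_4 from the other rows.
z-row update in column s2: 0 − (-3)·(2/7) = 6/7.

6/7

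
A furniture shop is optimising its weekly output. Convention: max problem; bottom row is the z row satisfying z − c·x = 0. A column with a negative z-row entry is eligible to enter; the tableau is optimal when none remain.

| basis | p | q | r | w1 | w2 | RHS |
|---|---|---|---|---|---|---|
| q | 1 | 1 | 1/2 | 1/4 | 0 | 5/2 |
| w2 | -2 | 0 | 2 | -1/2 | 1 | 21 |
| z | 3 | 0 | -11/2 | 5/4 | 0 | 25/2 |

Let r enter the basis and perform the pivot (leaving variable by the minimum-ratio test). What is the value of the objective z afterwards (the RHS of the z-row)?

Ratio test on column r — row 1: (5/2)/(1/2) = 5; row 2: 21/2 = 21/2. Minimum is 5 at row 1 (q leaves); pivot element 1/2.
Pivot on row 1; the z-row RHS becomes 25/2 − (-11/2)·5 = 40.

40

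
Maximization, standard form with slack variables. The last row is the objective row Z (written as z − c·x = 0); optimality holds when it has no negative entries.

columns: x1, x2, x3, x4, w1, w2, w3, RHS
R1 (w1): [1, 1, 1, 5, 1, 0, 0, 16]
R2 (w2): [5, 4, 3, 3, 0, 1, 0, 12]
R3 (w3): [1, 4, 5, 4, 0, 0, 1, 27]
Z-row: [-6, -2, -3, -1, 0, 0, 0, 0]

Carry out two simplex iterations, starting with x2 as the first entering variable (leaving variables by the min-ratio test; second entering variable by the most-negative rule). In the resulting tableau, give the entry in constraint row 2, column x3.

Ratio test on column x2 — row 1: 16/1 = 16; row 2: 12/4 = 3; row 3: 27/4 = 27/4. Minimum is 3 at row 2 (w2 leaves); pivot element 4.
Divide row 2 by 4; eliminate column x2 from the other rows.
Second iteration: most negative Z-row entry is -7/2 in column x1, so x1 enters.
Ratio test on column x1 — row 1: entry -1/4 ≤ 0; row 2: 3/(5/4) = 12/5; row 3: entry -4 ≤ 0. Minimum is 12/5 at row 2 (x2 leaves); pivot element 5/4.
Divide row 2 by 5/4; eliminate column x1 from the other rows.
After both pivots, the entry at constraint row 2, column x3 is 3/5.

3/5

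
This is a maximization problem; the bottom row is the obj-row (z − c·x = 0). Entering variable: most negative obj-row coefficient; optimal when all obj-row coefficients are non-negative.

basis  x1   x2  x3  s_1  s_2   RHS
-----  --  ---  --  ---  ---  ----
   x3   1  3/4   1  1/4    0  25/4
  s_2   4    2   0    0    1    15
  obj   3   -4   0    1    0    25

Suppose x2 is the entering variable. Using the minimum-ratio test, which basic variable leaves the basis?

s_2

Column x2 entries and ratios — x3: (25/4)/(3/4) = 25/3; s_2: 15/2 = 15/2.
Smallest ratio is 15/2 in the row of s_2, so s_2 leaves.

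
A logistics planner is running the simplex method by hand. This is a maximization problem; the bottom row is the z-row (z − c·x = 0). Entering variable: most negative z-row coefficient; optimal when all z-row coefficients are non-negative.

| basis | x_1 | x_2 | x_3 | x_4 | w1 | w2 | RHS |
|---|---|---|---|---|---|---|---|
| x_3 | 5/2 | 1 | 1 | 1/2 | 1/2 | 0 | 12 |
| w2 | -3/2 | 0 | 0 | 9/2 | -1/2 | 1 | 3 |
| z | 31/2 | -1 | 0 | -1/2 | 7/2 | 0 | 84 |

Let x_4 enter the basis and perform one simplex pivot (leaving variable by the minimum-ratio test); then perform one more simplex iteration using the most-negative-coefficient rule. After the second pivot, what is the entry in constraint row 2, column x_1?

Ratio test on column x_4 — row 1: 12/(1/2) = 24; row 2: 3/(9/2) = 2/3. Minimum is 2/3 at row 2 (w2 leaves); pivot element 9/2.
Divide row 2 by 9/2; eliminate column x_4 from the other rows.
Second iteration: most negative z-row entry is -1 in column x_2, so x_2 enters.
Ratio test on column x_2 — row 1: (35/3)/1 = 35/3; row 2: entry 0 ≤ 0. Minimum is 35/3 at row 1 (x_3 leaves); pivot element 1.
Divide row 1 by 1; eliminate column x_2 from the other rows.
After both pivots, the entry at constraint row 2, column x_1 is -1/3.

-1/3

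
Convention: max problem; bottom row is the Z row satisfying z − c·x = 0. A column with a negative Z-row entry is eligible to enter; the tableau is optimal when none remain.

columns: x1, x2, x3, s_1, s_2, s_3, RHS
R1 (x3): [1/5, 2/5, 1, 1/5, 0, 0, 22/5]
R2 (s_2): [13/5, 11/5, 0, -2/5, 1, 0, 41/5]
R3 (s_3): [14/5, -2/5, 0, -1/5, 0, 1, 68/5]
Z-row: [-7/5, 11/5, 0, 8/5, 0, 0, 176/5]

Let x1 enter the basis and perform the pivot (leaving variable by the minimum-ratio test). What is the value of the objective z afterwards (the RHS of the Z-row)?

515/13

Ratio test on column x1 — row 1: (22/5)/(1/5) = 22; row 2: (41/5)/(13/5) = 41/13; row 3: (68/5)/(14/5) = 34/7. Minimum is 41/13 at row 2 (s_2 leaves); pivot element 13/5.
Pivot on row 2; the Z-row RHS becomes 176/5 − (-7/5)·(41/13) = 515/13.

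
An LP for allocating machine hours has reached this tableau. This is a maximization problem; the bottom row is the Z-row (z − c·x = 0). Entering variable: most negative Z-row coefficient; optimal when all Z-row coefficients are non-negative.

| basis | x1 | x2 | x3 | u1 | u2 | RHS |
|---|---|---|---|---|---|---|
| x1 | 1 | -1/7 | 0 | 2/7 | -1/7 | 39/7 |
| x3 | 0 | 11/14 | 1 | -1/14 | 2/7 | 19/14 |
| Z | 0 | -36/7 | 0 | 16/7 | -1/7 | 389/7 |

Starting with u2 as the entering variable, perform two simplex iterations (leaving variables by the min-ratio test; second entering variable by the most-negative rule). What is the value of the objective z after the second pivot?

Ratio test on column u2 — row 1: entry -1/7 ≤ 0; row 2: (19/14)/(2/7) = 19/4. Minimum is 19/4 at row 2 (x3 leaves); pivot element 2/7.
Pivot on row 2; the Z-row RHS becomes 389/7 − (-1/7)·(19/4) = 225/4.
Next entering variable (most negative Z-row entry -19/4): x2.
Ratio test on column x2 — row 1: (25/4)/(1/4) = 25; row 2: (19/4)/(11/4) = 19/11. Minimum is 19/11 at row 2 (u2 leaves); pivot element 11/4.
After the second pivot the Z-row RHS is 225/4 − (-19/4)·(19/11) = 709/11.

709/11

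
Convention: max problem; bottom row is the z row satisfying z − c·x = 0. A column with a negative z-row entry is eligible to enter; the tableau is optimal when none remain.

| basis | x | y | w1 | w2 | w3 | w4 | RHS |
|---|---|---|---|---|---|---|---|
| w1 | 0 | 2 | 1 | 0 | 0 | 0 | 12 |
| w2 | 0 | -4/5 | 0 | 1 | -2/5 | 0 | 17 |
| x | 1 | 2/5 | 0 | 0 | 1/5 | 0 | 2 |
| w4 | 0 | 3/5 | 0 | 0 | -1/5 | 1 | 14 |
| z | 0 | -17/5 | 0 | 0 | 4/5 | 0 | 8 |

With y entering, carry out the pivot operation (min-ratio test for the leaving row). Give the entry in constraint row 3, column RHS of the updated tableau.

5

Ratio test on column y — row 1: 12/2 = 6; row 2: entry -4/5 ≤ 0; row 3: 2/(2/5) = 5; row 4: 14/(3/5) = 70/3. Minimum is 5 at row 3 (x leaves); pivot element 2/5.
Divide row 3 by 2/5; eliminate column y from the other rows.
In the new row 3, the RHS entry is the old entry divided by the pivot: 2/(2/5) = 5.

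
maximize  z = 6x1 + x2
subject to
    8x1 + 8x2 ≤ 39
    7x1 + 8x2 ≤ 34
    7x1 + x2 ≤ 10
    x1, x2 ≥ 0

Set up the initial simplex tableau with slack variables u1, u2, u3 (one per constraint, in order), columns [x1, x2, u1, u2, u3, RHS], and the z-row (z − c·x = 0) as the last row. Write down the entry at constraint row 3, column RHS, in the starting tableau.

10

The RHS of constraint 3 is b_3 = 10.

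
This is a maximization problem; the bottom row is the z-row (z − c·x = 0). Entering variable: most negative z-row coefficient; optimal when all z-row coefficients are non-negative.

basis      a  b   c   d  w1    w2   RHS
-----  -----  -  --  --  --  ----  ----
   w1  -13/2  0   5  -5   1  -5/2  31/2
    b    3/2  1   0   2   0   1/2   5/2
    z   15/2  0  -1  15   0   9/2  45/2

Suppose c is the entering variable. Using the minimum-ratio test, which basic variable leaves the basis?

Column c entries and ratios — w1: (31/2)/5 = 31/10; b: 0 ≤ 0, skip.
Smallest ratio is 31/10 in the row of w1, so w1 leaves.

w1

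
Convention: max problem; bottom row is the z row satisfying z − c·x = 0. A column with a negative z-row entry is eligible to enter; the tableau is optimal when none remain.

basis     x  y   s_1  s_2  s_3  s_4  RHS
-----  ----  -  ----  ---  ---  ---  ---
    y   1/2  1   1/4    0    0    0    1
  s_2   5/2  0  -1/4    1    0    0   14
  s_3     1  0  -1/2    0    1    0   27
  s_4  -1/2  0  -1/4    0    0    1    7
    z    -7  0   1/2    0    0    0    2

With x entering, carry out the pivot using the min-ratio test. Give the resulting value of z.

16

Ratio test on column x — row 1: 1/(1/2) = 2; row 2: 14/(5/2) = 28/5; row 3: 27/1 = 27; row 4: entry -1/2 ≤ 0. Minimum is 2 at row 1 (y leaves); pivot element 1/2.
Pivot on row 1; the z-row RHS becomes 2 − (-7)·2 = 16.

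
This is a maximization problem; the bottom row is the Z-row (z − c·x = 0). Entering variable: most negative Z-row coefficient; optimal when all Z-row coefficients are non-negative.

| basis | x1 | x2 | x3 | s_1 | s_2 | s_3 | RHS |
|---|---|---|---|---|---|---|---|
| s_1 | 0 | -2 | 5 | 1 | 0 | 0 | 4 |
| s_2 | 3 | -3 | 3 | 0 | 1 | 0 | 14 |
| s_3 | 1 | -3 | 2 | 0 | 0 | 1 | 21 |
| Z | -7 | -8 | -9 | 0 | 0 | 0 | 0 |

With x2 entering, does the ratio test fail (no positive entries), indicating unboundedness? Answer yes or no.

Every constraint-row entry in column x2 is ≤ 0, so increasing x2 is unbounded.

yes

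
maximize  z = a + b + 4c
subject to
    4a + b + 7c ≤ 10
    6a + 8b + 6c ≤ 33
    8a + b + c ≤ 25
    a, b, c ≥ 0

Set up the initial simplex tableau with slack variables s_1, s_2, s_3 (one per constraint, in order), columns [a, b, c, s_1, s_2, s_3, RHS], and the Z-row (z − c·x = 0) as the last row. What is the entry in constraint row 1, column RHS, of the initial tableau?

The RHS of constraint 1 is b_1 = 10.

10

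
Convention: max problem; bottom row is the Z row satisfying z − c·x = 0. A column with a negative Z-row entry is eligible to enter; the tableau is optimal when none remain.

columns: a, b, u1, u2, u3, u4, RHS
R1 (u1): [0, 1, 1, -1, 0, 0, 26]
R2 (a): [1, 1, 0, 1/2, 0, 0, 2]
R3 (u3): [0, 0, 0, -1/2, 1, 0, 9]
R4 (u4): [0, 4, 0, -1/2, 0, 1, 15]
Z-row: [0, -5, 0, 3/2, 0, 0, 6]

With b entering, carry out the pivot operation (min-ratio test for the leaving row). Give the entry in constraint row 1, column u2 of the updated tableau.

-3/2

Ratio test on column b — row 1: 26/1 = 26; row 2: 2/1 = 2; row 3: entry 0 ≤ 0; row 4: 15/4 = 15/4. Minimum is 2 at row 2 (a leaves); pivot element 1.
Divide row 2 by 1; eliminate column b from the other rows.
Row 1 update in column u2: -1 − 1·(1/2) = -3/2.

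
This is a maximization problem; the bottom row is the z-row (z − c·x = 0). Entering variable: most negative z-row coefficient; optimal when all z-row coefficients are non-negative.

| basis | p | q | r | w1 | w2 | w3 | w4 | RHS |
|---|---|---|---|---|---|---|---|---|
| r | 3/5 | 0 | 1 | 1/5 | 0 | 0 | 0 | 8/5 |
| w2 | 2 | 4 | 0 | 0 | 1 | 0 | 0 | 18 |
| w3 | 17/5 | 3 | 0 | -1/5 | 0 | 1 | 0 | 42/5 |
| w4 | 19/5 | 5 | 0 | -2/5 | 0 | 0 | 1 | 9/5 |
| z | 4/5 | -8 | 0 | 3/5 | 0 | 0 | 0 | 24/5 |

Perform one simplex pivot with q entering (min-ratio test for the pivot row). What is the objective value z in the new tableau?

Ratio test on column q — row 1: entry 0 ≤ 0; row 2: 18/4 = 9/2; row 3: (42/5)/3 = 14/5; row 4: (9/5)/5 = 9/25. Minimum is 9/25 at row 4 (w4 leaves); pivot element 5.
Pivot on row 4; the z-row RHS becomes 24/5 − (-8)·(9/25) = 192/25.

192/25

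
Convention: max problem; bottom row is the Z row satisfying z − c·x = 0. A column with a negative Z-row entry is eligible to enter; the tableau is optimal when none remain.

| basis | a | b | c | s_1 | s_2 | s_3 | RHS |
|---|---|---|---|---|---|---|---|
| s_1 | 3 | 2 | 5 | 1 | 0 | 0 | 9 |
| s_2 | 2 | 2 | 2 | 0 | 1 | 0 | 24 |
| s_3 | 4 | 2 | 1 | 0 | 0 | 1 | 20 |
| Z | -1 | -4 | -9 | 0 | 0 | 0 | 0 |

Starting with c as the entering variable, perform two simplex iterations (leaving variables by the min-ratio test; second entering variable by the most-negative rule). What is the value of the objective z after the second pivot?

Ratio test on column c — row 1: 9/5 = 9/5; row 2: 24/2 = 12; row 3: 20/1 = 20. Minimum is 9/5 at row 1 (s_1 leaves); pivot element 5.
Pivot on row 1; the Z-row RHS becomes 0 − (-9)·(9/5) = 81/5.
Next entering variable (most negative Z-row entry -2/5): b.
Ratio test on column b — row 1: (9/5)/(2/5) = 9/2; row 2: (102/5)/(6/5) = 17; row 3: (91/5)/(8/5) = 91/8. Minimum is 9/2 at row 1 (c leaves); pivot element 2/5.
After the second pivot the Z-row RHS is 81/5 − (-2/5)·(9/2) = 18.

18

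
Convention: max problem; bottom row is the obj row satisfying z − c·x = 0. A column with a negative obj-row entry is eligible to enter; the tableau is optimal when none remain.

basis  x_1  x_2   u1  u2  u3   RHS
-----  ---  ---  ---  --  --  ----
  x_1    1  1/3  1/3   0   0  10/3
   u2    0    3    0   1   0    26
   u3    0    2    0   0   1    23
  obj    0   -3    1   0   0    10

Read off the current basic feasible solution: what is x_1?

x_1 is basic (row 1); its value is the RHS of that row, 10/3.

10/3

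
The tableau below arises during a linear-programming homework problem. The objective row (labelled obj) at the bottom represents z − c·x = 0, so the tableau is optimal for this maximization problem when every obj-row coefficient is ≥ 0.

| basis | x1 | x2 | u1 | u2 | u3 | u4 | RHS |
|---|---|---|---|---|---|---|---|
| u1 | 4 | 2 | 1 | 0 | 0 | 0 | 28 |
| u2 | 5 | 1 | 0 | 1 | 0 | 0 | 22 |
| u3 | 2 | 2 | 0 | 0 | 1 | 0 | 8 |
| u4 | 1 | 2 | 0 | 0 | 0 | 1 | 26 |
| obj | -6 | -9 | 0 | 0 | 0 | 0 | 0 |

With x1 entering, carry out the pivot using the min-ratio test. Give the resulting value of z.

Ratio test on column x1 — row 1: 28/4 = 7; row 2: 22/5 = 22/5; row 3: 8/2 = 4; row 4: 26/1 = 26. Minimum is 4 at row 3 (u3 leaves); pivot element 2.
Pivot on row 3; the obj-row RHS becomes 0 − (-6)·4 = 24.

24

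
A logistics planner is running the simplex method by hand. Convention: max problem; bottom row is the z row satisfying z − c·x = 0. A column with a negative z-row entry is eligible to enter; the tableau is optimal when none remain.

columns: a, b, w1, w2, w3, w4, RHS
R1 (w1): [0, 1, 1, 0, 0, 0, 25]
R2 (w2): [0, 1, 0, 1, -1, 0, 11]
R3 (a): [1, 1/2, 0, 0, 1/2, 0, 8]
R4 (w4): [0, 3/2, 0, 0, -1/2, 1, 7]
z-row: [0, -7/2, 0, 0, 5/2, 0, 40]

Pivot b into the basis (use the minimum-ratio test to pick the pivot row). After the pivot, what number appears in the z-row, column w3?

Ratio test on column b — row 1: 25/1 = 25; row 2: 11/1 = 11; row 3: 8/(1/2) = 16; row 4: 7/(3/2) = 14/3. Minimum is 14/3 at row 4 (w4 leaves); pivot element 3/2.
Divide row 4 by 3/2; eliminate column b from the other rows.
z-row update in column w3: 5/2 − (-7/2)·(-1/3) = 4/3.

4/3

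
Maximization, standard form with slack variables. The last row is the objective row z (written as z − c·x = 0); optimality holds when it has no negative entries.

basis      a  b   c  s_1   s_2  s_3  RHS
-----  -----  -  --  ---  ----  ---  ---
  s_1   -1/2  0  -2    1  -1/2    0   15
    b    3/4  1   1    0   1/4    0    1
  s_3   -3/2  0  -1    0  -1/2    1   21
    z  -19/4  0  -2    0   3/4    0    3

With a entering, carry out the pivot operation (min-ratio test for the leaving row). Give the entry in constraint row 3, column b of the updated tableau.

2

Ratio test on column a — row 1: entry -1/2 ≤ 0; row 2: 1/(3/4) = 4/3; row 3: entry -3/2 ≤ 0. Minimum is 4/3 at row 2 (b leaves); pivot element 3/4.
Divide row 2 by 3/4; eliminate column a from the other rows.
Row 3 update in column b: 0 − (-3/2)·(4/3) = 2.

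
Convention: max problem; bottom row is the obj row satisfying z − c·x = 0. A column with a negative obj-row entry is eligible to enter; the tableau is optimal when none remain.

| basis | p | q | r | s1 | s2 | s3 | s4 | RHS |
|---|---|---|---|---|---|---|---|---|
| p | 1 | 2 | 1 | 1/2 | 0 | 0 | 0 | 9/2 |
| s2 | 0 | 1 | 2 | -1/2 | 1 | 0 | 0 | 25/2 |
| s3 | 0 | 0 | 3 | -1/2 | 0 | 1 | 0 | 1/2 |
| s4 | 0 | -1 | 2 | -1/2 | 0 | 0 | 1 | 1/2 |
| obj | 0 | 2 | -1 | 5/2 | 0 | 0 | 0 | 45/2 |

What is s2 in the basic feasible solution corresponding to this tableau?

s2 is basic (row 2); its value is the RHS of that row, 25/2.

25/2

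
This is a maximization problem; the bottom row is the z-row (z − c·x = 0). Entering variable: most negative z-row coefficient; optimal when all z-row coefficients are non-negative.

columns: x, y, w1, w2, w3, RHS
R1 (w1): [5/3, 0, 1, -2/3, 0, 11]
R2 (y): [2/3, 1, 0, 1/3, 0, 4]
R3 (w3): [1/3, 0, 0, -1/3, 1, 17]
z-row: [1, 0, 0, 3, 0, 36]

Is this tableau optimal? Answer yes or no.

Every z-row coefficient is ≥ 0, so the tableau is optimal.

yes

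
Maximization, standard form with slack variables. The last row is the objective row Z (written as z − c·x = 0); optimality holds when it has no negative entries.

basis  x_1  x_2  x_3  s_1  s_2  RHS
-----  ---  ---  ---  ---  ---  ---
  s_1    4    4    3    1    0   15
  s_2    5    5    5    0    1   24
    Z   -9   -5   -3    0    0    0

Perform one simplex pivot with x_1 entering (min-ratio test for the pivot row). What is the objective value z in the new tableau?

135/4

Ratio test on column x_1 — row 1: 15/4 = 15/4; row 2: 24/5 = 24/5. Minimum is 15/4 at row 1 (s_1 leaves); pivot element 4.
Pivot on row 1; the Z-row RHS becomes 0 − (-9)·(15/4) = 135/4.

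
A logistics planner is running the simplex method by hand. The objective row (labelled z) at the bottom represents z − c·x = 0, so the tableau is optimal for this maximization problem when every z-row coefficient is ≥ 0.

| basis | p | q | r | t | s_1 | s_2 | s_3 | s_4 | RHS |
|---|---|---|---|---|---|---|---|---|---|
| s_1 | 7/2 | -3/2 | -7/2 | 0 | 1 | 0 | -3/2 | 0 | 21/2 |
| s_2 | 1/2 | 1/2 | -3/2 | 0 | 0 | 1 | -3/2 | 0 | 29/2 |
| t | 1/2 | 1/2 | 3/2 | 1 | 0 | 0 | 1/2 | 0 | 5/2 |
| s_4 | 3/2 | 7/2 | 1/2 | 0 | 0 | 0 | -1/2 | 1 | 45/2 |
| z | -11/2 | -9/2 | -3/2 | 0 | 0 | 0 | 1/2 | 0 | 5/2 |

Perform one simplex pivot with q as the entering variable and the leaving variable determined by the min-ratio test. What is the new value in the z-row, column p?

-1

Ratio test on column q — row 1: entry -3/2 ≤ 0; row 2: (29/2)/(1/2) = 29; row 3: (5/2)/(1/2) = 5; row 4: (45/2)/(7/2) = 45/7. Minimum is 5 at row 3 (t leaves); pivot element 1/2.
Divide row 3 by 1/2; eliminate column q from the other rows.
z-row update in column p: -11/2 − (-9/2)·1 = -1.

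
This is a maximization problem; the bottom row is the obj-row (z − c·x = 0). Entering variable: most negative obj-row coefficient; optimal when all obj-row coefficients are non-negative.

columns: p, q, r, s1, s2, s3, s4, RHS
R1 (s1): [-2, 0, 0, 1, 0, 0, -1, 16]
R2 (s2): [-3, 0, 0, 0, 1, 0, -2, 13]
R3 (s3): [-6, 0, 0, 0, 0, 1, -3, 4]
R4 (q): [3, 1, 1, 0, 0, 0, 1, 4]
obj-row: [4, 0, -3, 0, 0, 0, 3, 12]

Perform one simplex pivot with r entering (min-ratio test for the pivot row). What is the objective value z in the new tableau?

24

Ratio test on column r — row 1: entry 0 ≤ 0; row 2: entry 0 ≤ 0; row 3: entry 0 ≤ 0; row 4: 4/1 = 4. Minimum is 4 at row 4 (q leaves); pivot element 1.
Pivot on row 4; the obj-row RHS becomes 12 − (-3)·4 = 24.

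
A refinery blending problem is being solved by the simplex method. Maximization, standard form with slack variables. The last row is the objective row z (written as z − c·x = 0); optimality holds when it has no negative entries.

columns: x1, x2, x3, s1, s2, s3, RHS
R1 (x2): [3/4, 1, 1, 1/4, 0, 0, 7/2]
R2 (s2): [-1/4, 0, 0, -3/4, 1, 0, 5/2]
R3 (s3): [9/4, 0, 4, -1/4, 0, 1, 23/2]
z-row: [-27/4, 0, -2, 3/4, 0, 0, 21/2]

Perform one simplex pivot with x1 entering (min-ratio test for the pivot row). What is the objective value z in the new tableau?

Ratio test on column x1 — row 1: (7/2)/(3/4) = 14/3; row 2: entry -1/4 ≤ 0; row 3: (23/2)/(9/4) = 46/9. Minimum is 14/3 at row 1 (x2 leaves); pivot element 3/4.
Pivot on row 1; the z-row RHS becomes 21/2 − (-27/4)·(14/3) = 42.

42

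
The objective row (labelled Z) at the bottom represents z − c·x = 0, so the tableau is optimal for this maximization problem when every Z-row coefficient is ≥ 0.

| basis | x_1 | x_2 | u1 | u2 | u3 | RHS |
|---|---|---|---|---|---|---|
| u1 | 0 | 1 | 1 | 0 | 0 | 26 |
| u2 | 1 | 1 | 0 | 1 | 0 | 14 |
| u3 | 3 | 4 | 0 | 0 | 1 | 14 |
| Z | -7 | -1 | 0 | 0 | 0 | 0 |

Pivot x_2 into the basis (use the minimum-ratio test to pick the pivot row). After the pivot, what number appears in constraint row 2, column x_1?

Ratio test on column x_2 — row 1: 26/1 = 26; row 2: 14/1 = 14; row 3: 14/4 = 7/2. Minimum is 7/2 at row 3 (u3 leaves); pivot element 4.
Divide row 3 by 4; eliminate column x_2 from the other rows.
Row 2 update in column x_1: 1 − 1·(3/4) = 1/4.

1/4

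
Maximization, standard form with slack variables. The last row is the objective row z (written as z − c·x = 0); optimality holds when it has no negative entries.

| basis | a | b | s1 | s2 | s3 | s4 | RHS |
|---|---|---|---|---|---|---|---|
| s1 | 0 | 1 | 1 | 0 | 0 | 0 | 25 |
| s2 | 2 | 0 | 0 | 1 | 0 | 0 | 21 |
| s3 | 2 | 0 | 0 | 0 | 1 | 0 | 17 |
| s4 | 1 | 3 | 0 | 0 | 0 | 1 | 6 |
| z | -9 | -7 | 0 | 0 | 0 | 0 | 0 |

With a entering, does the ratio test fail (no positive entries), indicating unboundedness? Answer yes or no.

no

Column a has positive entries in row(s) 2, 3, 4, so the ratio test bounds it — not unbounded.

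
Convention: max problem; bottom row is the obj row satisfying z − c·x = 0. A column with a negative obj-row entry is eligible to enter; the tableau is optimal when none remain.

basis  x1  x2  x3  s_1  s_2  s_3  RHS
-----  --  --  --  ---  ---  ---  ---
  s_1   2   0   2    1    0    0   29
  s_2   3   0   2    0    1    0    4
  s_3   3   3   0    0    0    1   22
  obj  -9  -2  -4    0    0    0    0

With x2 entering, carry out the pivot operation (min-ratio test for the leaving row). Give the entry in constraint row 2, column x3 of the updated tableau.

Ratio test on column x2 — row 1: entry 0 ≤ 0; row 2: entry 0 ≤ 0; row 3: 22/3 = 22/3. Minimum is 22/3 at row 3 (s_3 leaves); pivot element 3.
Divide row 3 by 3; eliminate column x2 from the other rows.
Row 2 update in column x3: 2 − 0·0 = 2.

2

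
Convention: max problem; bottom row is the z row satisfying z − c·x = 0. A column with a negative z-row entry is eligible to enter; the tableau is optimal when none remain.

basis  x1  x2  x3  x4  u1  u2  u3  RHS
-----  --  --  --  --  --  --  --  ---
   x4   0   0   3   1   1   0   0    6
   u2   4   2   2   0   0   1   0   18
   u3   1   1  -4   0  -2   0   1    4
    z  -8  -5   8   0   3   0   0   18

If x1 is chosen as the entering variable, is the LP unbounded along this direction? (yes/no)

Column x1 has positive entries in row(s) 2, 3, so the ratio test bounds it — not unbounded.

no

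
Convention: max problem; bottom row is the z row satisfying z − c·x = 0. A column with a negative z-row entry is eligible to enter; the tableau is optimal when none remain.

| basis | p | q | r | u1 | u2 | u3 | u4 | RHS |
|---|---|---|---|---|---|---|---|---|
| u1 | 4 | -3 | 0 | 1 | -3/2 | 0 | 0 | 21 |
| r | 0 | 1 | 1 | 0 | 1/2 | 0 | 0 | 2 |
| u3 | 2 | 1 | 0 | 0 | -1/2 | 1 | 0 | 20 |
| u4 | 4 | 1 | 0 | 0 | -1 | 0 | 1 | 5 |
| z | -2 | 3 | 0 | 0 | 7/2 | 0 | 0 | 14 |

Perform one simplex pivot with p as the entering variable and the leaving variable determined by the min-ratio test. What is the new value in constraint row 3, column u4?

-1/2

Ratio test on column p — row 1: 21/4 = 21/4; row 2: entry 0 ≤ 0; row 3: 20/2 = 10; row 4: 5/4 = 5/4. Minimum is 5/4 at row 4 (u4 leaves); pivot element 4.
Divide row 4 by 4; eliminate column p from the other rows.
Row 3 update in column u4: 0 − 2·(1/4) = -1/2.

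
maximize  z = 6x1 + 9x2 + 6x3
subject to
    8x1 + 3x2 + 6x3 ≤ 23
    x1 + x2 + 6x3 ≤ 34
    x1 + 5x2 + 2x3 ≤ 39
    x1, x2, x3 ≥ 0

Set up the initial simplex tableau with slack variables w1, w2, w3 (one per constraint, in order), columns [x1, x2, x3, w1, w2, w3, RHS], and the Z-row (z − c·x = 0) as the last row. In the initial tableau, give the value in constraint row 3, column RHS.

39

The RHS of constraint 3 is b_3 = 39.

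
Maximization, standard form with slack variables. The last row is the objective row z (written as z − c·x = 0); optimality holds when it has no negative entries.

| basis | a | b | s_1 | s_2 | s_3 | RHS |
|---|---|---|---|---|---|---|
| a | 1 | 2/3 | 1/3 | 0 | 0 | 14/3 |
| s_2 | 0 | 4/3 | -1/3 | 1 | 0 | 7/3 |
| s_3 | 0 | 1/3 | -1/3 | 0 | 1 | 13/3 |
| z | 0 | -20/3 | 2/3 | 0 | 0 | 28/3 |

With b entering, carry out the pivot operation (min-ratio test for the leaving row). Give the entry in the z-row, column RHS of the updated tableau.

Ratio test on column b — row 1: (14/3)/(2/3) = 7; row 2: (7/3)/(4/3) = 7/4; row 3: (13/3)/(1/3) = 13. Minimum is 7/4 at row 2 (s_2 leaves); pivot element 4/3.
Divide row 2 by 4/3; eliminate column b from the other rows.
z-row update in column RHS: 28/3 − (-20/3)·(7/4) = 21.

21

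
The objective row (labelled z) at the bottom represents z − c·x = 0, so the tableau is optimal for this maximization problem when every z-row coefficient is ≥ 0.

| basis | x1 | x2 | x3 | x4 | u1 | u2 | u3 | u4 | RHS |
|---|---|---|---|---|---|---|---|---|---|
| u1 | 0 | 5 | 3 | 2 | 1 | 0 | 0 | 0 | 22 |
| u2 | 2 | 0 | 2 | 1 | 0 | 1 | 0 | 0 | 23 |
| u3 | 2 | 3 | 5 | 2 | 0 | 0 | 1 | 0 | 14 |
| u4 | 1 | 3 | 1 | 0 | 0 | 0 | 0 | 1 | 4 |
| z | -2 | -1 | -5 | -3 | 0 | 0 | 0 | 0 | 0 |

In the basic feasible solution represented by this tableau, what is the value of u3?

u3 is basic (row 3); its value is the RHS of that row, 14.

14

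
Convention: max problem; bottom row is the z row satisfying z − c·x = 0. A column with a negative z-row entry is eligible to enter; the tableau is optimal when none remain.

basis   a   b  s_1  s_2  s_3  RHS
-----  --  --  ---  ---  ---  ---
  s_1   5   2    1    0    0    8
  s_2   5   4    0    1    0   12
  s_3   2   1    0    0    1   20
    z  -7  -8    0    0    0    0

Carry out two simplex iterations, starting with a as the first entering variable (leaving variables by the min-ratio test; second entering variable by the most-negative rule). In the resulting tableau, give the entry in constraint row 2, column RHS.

Ratio test on column a — row 1: 8/5 = 8/5; row 2: 12/5 = 12/5; row 3: 20/2 = 10. Minimum is 8/5 at row 1 (s_1 leaves); pivot element 5.
Divide row 1 by 5; eliminate column a from the other rows.
Second iteration: most negative z-row entry is -26/5 in column b, so b enters.
Ratio test on column b — row 1: (8/5)/(2/5) = 4; row 2: 4/2 = 2; row 3: (84/5)/(1/5) = 84. Minimum is 2 at row 2 (s_2 leaves); pivot element 2.
Divide row 2 by 2; eliminate column b from the other rows.
After both pivots, the entry at constraint row 2, column RHS is 2.

2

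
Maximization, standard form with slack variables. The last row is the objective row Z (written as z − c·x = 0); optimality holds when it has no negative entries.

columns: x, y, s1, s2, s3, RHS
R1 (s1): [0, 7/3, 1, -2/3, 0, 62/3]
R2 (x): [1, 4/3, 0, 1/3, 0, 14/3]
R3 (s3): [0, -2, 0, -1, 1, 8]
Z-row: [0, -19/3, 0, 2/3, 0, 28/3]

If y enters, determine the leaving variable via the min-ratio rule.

x

Column y entries and ratios — s1: (62/3)/(7/3) = 62/7; x: (14/3)/(4/3) = 7/2; s3: -2 ≤ 0, skip.
Smallest ratio is 7/2 in the row of x, so x leaves.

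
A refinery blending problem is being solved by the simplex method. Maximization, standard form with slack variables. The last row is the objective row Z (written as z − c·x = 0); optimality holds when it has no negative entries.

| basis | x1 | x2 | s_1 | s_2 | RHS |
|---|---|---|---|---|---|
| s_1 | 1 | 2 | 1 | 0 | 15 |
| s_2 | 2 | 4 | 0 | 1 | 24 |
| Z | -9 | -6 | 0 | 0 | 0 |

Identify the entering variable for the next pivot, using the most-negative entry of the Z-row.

x1

Negative Z-row entries: x1: -9, x2: -6.
The most negative is -9 in column x1, so x1 enters.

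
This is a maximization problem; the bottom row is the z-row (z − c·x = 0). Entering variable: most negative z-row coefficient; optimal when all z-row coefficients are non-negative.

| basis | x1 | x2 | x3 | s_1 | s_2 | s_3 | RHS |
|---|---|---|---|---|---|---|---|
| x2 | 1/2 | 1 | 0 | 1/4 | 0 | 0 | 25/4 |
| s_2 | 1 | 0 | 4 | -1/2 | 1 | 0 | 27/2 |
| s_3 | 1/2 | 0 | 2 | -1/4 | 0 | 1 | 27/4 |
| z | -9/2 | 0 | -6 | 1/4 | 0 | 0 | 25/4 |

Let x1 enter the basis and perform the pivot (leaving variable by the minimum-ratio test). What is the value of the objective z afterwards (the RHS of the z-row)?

125/2

Ratio test on column x1 — row 1: (25/4)/(1/2) = 25/2; row 2: (27/2)/1 = 27/2; row 3: (27/4)/(1/2) = 27/2. Minimum is 25/2 at row 1 (x2 leaves); pivot element 1/2.
Pivot on row 1; the z-row RHS becomes 25/4 − (-9/2)·(25/2) = 125/2.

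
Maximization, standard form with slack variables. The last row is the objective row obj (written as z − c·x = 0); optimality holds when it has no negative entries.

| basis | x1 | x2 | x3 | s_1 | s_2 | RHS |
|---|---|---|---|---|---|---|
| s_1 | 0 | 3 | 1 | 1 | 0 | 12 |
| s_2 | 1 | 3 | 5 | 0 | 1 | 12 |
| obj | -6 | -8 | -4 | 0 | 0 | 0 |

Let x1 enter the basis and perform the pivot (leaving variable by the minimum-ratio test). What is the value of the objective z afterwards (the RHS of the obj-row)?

Ratio test on column x1 — row 1: entry 0 ≤ 0; row 2: 12/1 = 12. Minimum is 12 at row 2 (s_2 leaves); pivot element 1.
Pivot on row 2; the obj-row RHS becomes 0 − (-6)·12 = 72.

72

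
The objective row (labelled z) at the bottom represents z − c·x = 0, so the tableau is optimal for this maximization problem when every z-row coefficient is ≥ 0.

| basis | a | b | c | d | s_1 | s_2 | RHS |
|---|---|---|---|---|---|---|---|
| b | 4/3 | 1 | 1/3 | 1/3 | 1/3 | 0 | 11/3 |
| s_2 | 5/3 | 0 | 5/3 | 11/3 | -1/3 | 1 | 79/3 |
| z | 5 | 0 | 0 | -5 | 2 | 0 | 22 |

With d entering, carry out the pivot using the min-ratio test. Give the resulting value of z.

Ratio test on column d — row 1: (11/3)/(1/3) = 11; row 2: (79/3)/(11/3) = 79/11. Minimum is 79/11 at row 2 (s_2 leaves); pivot element 11/3.
Pivot on row 2; the z-row RHS becomes 22 − (-5)·(79/11) = 637/11.

637/11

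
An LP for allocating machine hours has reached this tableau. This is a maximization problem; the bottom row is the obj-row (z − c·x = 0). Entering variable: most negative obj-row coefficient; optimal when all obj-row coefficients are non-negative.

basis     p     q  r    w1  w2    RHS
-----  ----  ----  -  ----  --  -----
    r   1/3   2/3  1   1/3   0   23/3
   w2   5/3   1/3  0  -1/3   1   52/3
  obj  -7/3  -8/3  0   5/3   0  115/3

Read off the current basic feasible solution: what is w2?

52/3

w2 is basic (row 2); its value is the RHS of that row, 52/3.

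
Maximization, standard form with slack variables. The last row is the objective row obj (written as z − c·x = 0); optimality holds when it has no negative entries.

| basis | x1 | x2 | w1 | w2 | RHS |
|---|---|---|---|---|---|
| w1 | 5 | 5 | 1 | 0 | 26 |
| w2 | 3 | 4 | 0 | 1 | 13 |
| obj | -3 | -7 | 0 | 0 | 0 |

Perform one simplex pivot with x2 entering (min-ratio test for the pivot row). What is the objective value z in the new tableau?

Ratio test on column x2 — row 1: 26/5 = 26/5; row 2: 13/4 = 13/4. Minimum is 13/4 at row 2 (w2 leaves); pivot element 4.
Pivot on row 2; the obj-row RHS becomes 0 − (-7)·(13/4) = 91/4.

91/4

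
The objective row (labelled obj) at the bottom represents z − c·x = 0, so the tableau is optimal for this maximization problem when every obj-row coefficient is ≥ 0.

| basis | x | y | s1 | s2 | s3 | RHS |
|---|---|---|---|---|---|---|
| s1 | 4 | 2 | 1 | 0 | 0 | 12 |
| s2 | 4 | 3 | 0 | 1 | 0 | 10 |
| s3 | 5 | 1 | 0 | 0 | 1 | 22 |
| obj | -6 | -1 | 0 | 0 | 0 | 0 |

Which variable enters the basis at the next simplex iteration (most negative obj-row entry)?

x

Negative obj-row entries: x: -6, y: -1.
The most negative is -6 in column x, so x enters.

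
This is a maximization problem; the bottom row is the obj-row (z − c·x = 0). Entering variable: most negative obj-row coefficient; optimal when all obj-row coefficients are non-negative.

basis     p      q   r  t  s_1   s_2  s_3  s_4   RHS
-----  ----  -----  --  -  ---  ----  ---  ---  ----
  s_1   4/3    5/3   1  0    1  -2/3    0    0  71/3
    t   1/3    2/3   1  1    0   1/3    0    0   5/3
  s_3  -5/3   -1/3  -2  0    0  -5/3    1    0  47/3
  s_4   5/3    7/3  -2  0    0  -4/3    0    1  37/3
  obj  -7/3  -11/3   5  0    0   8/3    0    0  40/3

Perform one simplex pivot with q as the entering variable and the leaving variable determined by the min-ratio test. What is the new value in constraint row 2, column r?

Ratio test on column q — row 1: (71/3)/(5/3) = 71/5; row 2: (5/3)/(2/3) = 5/2; row 3: entry -1/3 ≤ 0; row 4: (37/3)/(7/3) = 37/7. Minimum is 5/2 at row 2 (t leaves); pivot element 2/3.
Divide row 2 by 2/3; eliminate column q from the other rows.
In the new row 2, the r entry is the old entry divided by the pivot: 1/(2/3) = 3/2.

3/2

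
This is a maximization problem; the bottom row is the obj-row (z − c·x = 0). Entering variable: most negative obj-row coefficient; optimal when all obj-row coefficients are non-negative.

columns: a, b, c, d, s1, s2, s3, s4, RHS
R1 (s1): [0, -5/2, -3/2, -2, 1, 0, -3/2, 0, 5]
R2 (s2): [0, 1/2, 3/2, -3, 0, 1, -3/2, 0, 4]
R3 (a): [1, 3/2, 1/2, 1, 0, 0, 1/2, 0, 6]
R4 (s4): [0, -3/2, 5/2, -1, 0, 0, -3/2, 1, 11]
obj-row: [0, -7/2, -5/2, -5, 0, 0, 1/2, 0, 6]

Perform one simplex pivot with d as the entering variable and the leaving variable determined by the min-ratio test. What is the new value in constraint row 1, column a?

Ratio test on column d — row 1: entry -2 ≤ 0; row 2: entry -3 ≤ 0; row 3: 6/1 = 6; row 4: entry -1 ≤ 0. Minimum is 6 at row 3 (a leaves); pivot element 1.
Divide row 3 by 1; eliminate column d from the other rows.
Row 1 update in column a: 0 − (-2)·1 = 2.

2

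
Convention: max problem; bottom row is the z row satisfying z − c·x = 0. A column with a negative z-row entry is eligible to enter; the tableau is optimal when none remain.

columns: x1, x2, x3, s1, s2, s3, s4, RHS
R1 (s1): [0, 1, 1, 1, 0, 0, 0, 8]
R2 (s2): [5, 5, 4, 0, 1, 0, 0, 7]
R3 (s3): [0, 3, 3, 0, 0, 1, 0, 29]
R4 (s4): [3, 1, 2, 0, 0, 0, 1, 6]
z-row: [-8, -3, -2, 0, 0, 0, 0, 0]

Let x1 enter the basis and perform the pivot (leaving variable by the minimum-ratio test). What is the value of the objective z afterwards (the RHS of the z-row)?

Ratio test on column x1 — row 1: entry 0 ≤ 0; row 2: 7/5 = 7/5; row 3: entry 0 ≤ 0; row 4: 6/3 = 2. Minimum is 7/5 at row 2 (s2 leaves); pivot element 5.
Pivot on row 2; the z-row RHS becomes 0 − (-8)·(7/5) = 56/5.

56/5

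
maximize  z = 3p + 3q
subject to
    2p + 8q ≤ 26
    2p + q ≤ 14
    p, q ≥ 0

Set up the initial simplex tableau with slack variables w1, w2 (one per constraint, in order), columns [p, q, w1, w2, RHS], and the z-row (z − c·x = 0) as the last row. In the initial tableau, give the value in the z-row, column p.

The z-row carries the negated objective coefficients: the p entry is -3.

-3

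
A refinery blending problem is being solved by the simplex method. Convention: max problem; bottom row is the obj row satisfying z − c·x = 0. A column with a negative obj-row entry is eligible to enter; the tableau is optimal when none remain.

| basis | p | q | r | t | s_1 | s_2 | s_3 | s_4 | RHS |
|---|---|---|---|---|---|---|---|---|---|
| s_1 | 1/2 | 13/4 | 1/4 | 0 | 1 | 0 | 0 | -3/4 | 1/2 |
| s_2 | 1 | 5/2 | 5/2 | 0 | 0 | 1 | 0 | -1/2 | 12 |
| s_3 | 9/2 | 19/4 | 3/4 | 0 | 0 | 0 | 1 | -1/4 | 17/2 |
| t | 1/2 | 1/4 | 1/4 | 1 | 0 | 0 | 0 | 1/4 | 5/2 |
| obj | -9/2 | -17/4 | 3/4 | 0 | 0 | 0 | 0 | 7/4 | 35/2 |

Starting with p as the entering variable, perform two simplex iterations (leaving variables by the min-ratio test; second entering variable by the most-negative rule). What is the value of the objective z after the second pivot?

326/13

Ratio test on column p — row 1: (1/2)/(1/2) = 1; row 2: 12/1 = 12; row 3: (17/2)/(9/2) = 17/9; row 4: (5/2)/(1/2) = 5. Minimum is 1 at row 1 (s_1 leaves); pivot element 1/2.
Pivot on row 1; the obj-row RHS becomes 35/2 − (-9/2)·1 = 22.
Next entering variable (most negative obj-row entry -5): s_4.
Ratio test on column s_4 — row 1: entry -3/2 ≤ 0; row 2: 11/1 = 11; row 3: 4/(13/2) = 8/13; row 4: 2/1 = 2. Minimum is 8/13 at row 3 (s_3 leaves); pivot element 13/2.
After the second pivot the obj-row RHS is 22 − (-5)·(8/13) = 326/13.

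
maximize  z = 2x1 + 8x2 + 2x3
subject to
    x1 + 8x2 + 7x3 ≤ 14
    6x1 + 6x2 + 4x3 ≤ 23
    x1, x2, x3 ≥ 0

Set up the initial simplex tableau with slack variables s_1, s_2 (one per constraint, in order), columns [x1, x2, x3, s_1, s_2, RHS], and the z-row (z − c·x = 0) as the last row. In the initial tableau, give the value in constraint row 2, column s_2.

Slack s_2 belongs to constraint 2; its column is the unit vector e_2, so the entry in row 2 is 1.

1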